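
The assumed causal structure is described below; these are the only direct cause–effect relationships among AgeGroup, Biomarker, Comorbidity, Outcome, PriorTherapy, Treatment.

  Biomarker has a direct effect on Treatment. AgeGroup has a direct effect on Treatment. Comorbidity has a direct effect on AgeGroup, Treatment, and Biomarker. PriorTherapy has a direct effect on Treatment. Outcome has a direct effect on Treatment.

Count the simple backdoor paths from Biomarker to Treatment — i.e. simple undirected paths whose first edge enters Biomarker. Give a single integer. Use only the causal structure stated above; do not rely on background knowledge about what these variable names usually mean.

2

A backdoor path from Biomarker to Treatment is any simple undirected path whose first edge points into Biomarker (i.e. leaves Biomarker via a parent).
Parents of Biomarker: {Comorbidity}.
Enumerating:
  P1: Biomarker <- Comorbidity -> AgeGroup -> Treatment
  P2: Biomarker <- Comorbidity -> Treatment
That exhausts the simple backdoor paths. Count: 2.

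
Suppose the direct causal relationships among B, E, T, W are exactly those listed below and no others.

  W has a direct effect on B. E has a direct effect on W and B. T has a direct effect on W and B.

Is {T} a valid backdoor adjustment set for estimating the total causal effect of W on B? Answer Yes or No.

Backdoor paths from W to B (paths whose first edge points into W):
  P1: W <- E -> B
  P2: W <- T -> B
Condition 1 (no descendant of W in the set): holds — descendants of W are {B}; none are in {T}.
Condition 2 (every backdoor path blocked by {T}):
  P1: open — no interior node is in the conditioning set.
  P2: blocked at fork node T ∈ conditioning set.
{T} does not satisfy the backdoor criterion.

No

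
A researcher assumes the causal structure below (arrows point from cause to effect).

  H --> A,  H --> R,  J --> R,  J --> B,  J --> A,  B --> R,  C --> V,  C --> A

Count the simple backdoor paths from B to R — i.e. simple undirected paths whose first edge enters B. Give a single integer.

A backdoor path from B to R is any simple undirected path whose first edge points into B (i.e. leaves B via a parent).
Parents of B: {J}.
Enumerating:
  P1: B <- J -> A <- H -> R
  P2: B <- J -> R
That exhausts the simple backdoor paths. Count: 2.

2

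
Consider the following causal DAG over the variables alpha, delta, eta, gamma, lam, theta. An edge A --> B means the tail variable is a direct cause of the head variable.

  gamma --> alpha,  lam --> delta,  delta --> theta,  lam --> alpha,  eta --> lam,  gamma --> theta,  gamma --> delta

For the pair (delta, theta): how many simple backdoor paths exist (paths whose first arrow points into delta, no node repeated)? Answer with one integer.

2

A backdoor path from delta to theta is any simple undirected path whose first edge points into delta (i.e. leaves delta via a parent).
Parents of delta: {gamma, lam}.
Enumerating:
  P1: delta <- gamma -> theta
  P2: delta <- lam -> alpha <- gamma -> theta
That exhausts the simple backdoor paths. Count: 2.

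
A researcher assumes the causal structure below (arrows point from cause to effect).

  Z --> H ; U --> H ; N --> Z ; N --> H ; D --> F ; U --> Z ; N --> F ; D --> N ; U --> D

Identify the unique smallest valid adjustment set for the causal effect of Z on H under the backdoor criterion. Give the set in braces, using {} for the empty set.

{N, U}

Variables eligible for adjustment (non-descendants of Z, excluding Z and H): {D, F, N, U}.
Backdoor paths from Z to H:
  P1: Z <- U -> D -> N -> H
  P2: Z <- U -> D -> F <- N -> H
  P3: Z <- U -> H
  P4: Z <- N <- D <- U -> H
  P5: Z <- N -> F <- D <- U -> H
  P6: Z <- N -> H
The empty set is not sufficient: P1 (Z <- U -> D -> N -> H) has no collider blocking it and no conditioned non-collider, so it is open.
Try {N, U}:
  P1: blocked at fork node U ∈ conditioning set.
  P2: blocked at fork node U ∈ conditioning set.
  P3: blocked at fork node U ∈ conditioning set.
  P4: blocked at chain node N ∈ conditioning set.
  P5: blocked at fork node N ∈ conditioning set.
  P6: blocked at fork node N ∈ conditioning set.
{N, U} contains no descendant of Z and blocks every backdoor path.
Every element of {N, U} is needed (dropping N leaves P6 open; dropping U leaves P3 open), so no proper subset is valid.
Among all size-2 subsets of the eligible variables, only {N, U} blocks every backdoor path, so it is the unique smallest valid adjustment set.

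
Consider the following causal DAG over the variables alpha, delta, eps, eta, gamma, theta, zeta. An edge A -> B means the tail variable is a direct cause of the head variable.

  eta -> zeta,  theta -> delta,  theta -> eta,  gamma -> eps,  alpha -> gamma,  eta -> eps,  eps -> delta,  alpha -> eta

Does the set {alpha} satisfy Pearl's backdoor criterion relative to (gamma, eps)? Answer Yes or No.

Yes

Backdoor paths from gamma to eps (paths whose first edge points into gamma):
  P1: gamma <- alpha -> eta <- theta -> delta <- eps
  P2: gamma <- alpha -> eta -> eps
Condition 1 (no descendant of gamma in the set): holds — descendants of gamma are {delta, eps}; none are in {alpha}.
Condition 2 (every backdoor path blocked by {alpha}):
  P1: blocked at fork node alpha ∈ conditioning set.
  P2: blocked at fork node alpha ∈ conditioning set.
{alpha} satisfies the backdoor criterion.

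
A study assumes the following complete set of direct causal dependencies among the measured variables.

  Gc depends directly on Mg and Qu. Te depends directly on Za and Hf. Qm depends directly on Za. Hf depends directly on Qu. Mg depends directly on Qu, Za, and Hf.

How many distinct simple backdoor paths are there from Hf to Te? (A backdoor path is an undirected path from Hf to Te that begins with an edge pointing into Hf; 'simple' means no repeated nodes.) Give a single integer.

A backdoor path from Hf to Te is any simple undirected path whose first edge points into Hf (i.e. leaves Hf via a parent).
Parents of Hf: {Qu}.
Enumerating:
  P1: Hf <- Qu -> Mg <- Za -> Te
  P2: Hf <- Qu -> Gc <- Mg <- Za -> Te
That exhausts the simple backdoor paths. Count: 2.

2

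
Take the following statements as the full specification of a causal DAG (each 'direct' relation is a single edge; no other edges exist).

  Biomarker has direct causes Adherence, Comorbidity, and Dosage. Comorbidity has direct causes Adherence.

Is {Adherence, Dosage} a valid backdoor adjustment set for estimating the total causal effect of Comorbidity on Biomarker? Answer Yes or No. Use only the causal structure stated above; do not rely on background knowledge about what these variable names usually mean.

Yes

Backdoor paths from Comorbidity to Biomarker (paths whose first edge points into Comorbidity):
  P1: Comorbidity <- Adherence -> Biomarker
Condition 1 (no descendant of Comorbidity in the set): holds — descendants of Comorbidity are {Biomarker}; none are in {Adherence, Dosage}.
Condition 2 (every backdoor path blocked by {Adherence, Dosage}):
  P1: blocked at fork node Adherence ∈ conditioning set.
{Adherence, Dosage} satisfies the backdoor criterion.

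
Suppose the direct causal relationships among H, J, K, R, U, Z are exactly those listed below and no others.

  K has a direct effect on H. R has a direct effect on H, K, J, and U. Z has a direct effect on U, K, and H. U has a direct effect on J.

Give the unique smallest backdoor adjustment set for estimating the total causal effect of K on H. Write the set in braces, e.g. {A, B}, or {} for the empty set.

Variables eligible for adjustment (non-descendants of K, excluding K and H): {J, R, U, Z}.
Backdoor paths from K to H:
  P1: K <- Z -> U <- R -> H
  P2: K <- Z -> U -> J <- R -> H
  P3: K <- Z -> H
  P4: K <- R -> U <- Z -> H
  P5: K <- R -> H
  P6: K <- R -> J <- U <- Z -> H
The empty set is not sufficient: P3 (K <- Z -> H) has no collider blocking it and no conditioned non-collider, so it is open.
Try {R, Z}:
  P1: blocked at fork node Z ∈ conditioning set.
  P2: blocked at fork node Z ∈ conditioning set.
  P3: blocked at fork node Z ∈ conditioning set.
  P4: blocked at fork node R ∈ conditioning set.
  P5: blocked at fork node R ∈ conditioning set.
  P6: blocked at fork node R ∈ conditioning set.
{R, Z} contains no descendant of K and blocks every backdoor path.
Every element of {R, Z} is needed (dropping R leaves P5 open; dropping Z leaves P3 open), so no proper subset is valid.
Among all size-2 subsets of the eligible variables, only {R, Z} blocks every backdoor path, so it is the unique smallest valid adjustment set.

{R, Z}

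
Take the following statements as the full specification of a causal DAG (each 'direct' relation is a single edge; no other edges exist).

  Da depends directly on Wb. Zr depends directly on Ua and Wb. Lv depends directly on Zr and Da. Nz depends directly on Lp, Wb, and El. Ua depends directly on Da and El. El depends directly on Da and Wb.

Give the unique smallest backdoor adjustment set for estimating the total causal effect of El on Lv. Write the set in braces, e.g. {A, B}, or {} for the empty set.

Variables eligible for adjustment (non-descendants of El, excluding El and Lv): {Da, Lp, Wb}.
Backdoor paths from El to Lv:
  P1: El <- Wb -> Da -> Ua -> Zr -> Lv
  P2: El <- Wb -> Da -> Lv
  P3: El <- Wb -> Zr <- Ua <- Da -> Lv
  P4: El <- Wb -> Zr -> Lv
  P5: El <- Da <- Wb -> Zr -> Lv
  P6: El <- Da -> Ua -> Zr -> Lv
  P7: El <- Da -> Lv
The empty set is not sufficient: P1 (El <- Wb -> Da -> Ua -> Zr -> Lv) has no collider blocking it and no conditioned non-collider, so it is open.
Try {Da, Wb}:
  P1: blocked at fork node Wb ∈ conditioning set.
  P2: blocked at fork node Wb ∈ conditioning set.
  P3: blocked at fork node Wb ∈ conditioning set.
  P4: blocked at fork node Wb ∈ conditioning set.
  P5: blocked at chain node Da ∈ conditioning set.
  P6: blocked at fork node Da ∈ conditioning set.
  P7: blocked at fork node Da ∈ conditioning set.
{Da, Wb} contains no descendant of El and blocks every backdoor path.
Every element of {Da, Wb} is needed (dropping Da leaves P6 open; dropping Wb leaves P4 open), so no proper subset is valid.
Among all size-2 subsets of the eligible variables, only {Da, Wb} blocks every backdoor path, so it is the unique smallest valid adjustment set.

{Da, Wb}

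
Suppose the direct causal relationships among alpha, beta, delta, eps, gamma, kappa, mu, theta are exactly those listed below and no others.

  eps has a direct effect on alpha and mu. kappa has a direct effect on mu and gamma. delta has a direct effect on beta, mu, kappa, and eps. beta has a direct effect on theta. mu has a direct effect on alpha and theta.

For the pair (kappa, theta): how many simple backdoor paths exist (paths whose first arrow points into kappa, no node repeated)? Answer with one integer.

4

A backdoor path from kappa to theta is any simple undirected path whose first edge points into kappa (i.e. leaves kappa via a parent).
Parents of kappa: {delta}.
Enumerating:
  P1: kappa <- delta -> eps -> mu -> theta
  P2: kappa <- delta -> eps -> alpha <- mu -> theta
  P3: kappa <- delta -> mu -> theta
  P4: kappa <- delta -> beta -> theta
That exhausts the simple backdoor paths. Count: 4.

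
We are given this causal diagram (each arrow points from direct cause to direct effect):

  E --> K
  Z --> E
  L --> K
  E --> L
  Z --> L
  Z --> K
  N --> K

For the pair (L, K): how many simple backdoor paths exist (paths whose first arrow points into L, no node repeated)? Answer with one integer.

4

A backdoor path from L to K is any simple undirected path whose first edge points into L (i.e. leaves L via a parent).
Parents of L: {E, Z}.
Enumerating:
  P1: L <- Z -> E -> K
  P2: L <- Z -> K
  P3: L <- E <- Z -> K
  P4: L <- E -> K
That exhausts the simple backdoor paths. Count: 4.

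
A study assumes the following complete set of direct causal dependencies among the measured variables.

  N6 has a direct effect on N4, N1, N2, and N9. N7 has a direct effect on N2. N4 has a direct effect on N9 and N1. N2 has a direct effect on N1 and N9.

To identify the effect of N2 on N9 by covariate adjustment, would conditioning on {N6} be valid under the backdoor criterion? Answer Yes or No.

Yes

Backdoor paths from N2 to N9 (paths whose first edge points into N2):
  P1: N2 <- N6 -> N4 -> N9
  P2: N2 <- N6 -> N1 <- N4 -> N9
  P3: N2 <- N6 -> N9
Condition 1 (no descendant of N2 in the set): holds — descendants of N2 are {N1, N9}; none are in {N6}.
Condition 2 (every backdoor path blocked by {N6}):
  P1: blocked at fork node N6 ∈ conditioning set.
  P2: blocked at fork node N6 ∈ conditioning set.
  P3: blocked at fork node N6 ∈ conditioning set.
{N6} satisfies the backdoor criterion.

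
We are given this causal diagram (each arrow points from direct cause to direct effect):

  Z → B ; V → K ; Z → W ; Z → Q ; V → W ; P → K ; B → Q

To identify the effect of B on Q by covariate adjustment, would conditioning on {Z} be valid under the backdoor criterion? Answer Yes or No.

Yes

Backdoor paths from B to Q (paths whose first edge points into B):
  P1: B <- Z -> Q
Condition 1 (no descendant of B in the set): holds — descendants of B are {Q}; none are in {Z}.
Condition 2 (every backdoor path blocked by {Z}):
  P1: blocked at fork node Z ∈ conditioning set.
{Z} satisfies the backdoor criterion.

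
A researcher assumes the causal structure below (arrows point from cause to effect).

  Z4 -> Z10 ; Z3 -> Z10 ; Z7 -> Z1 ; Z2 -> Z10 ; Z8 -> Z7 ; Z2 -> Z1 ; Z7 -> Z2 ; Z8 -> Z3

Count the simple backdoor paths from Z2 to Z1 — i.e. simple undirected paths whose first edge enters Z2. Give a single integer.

1

A backdoor path from Z2 to Z1 is any simple undirected path whose first edge points into Z2 (i.e. leaves Z2 via a parent).
Parents of Z2: {Z7}.
Enumerating:
  P1: Z2 <- Z7 -> Z1
That exhausts the simple backdoor paths. Count: 1.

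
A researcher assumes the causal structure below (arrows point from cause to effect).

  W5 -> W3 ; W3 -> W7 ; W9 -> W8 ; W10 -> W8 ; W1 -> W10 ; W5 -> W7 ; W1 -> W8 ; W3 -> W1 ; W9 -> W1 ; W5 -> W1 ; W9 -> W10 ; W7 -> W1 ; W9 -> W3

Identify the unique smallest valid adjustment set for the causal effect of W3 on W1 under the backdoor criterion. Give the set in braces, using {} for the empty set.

Variables eligible for adjustment (non-descendants of W3, excluding W3 and W1): {W5, W9}.
Backdoor paths from W3 to W1:
  P1: W3 <- W5 -> W7 -> W1
  P2: W3 <- W5 -> W1
  P3: W3 <- W9 -> W1
  P4: W3 <- W9 -> W10 <- W1
  P5: W3 <- W9 -> W10 -> W8 <- W1
  P6: W3 <- W9 -> W8 <- W1
  P7: W3 <- W9 -> W8 <- W10 <- W1
The empty set is not sufficient: P1 (W3 <- W5 -> W7 -> W1) has no collider blocking it and no conditioned non-collider, so it is open.
Try {W5, W9}:
  P1: blocked at fork node W5 ∈ conditioning set.
  P2: blocked at fork node W5 ∈ conditioning set.
  P3: blocked at fork node W9 ∈ conditioning set.
  P4: blocked at fork node W9 ∈ conditioning set.
  P5: blocked at fork node W9 ∈ conditioning set.
  P6: blocked at fork node W9 ∈ conditioning set.
  P7: blocked at fork node W9 ∈ conditioning set.
{W5, W9} contains no descendant of W3 and blocks every backdoor path.
Every element of {W5, W9} is needed (dropping W5 leaves P1 open; dropping W9 leaves P3 open), so no proper subset is valid.
Among all size-2 subsets of the eligible variables, only {W5, W9} blocks every backdoor path, so it is the unique smallest valid adjustment set.

{W5, W9}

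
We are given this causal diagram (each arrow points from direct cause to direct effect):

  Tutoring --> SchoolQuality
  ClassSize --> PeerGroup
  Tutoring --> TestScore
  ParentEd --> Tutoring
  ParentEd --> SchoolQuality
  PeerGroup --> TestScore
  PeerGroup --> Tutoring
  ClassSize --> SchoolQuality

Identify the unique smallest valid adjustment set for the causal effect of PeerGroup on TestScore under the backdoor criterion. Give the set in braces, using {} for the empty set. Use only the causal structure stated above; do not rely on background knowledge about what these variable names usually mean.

{}

Variables eligible for adjustment (non-descendants of PeerGroup, excluding PeerGroup and TestScore): {ClassSize, ParentEd}.
Backdoor paths from PeerGroup to TestScore:
  P1: PeerGroup <- ClassSize -> SchoolQuality <- ParentEd -> Tutoring -> TestScore
  P2: PeerGroup <- ClassSize -> SchoolQuality <- Tutoring -> TestScore
Each backdoor path contains an unconditioned collider, so every path is already blocked with the empty conditioning set:
  P1: blocked at collider SchoolQuality (neither it nor any descendant is in the conditioning set).
  P2: blocked at collider SchoolQuality (neither it nor any descendant is in the conditioning set).
The empty set is therefore the unique smallest valid set.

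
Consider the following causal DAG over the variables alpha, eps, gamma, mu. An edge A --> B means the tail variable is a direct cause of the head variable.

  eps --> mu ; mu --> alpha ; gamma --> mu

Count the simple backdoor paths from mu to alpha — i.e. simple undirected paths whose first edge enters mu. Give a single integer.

A backdoor path from mu to alpha is any simple undirected path whose first edge points into mu (i.e. leaves mu via a parent).
Parents of mu: {eps, gamma}.
No simple path from any parent of mu reaches alpha without revisiting mu, so there are no backdoor paths.

0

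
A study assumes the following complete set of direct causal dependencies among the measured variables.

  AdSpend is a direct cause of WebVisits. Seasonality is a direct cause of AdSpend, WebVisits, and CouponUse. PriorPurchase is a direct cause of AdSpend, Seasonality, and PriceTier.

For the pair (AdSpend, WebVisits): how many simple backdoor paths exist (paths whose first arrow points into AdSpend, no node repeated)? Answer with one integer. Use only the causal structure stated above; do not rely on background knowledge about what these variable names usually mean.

A backdoor path from AdSpend to WebVisits is any simple undirected path whose first edge points into AdSpend (i.e. leaves AdSpend via a parent).
Parents of AdSpend: {PriorPurchase, Seasonality}.
Enumerating:
  P1: AdSpend <- PriorPurchase -> Seasonality -> WebVisits
  P2: AdSpend <- Seasonality -> WebVisits
That exhausts the simple backdoor paths. Count: 2.

2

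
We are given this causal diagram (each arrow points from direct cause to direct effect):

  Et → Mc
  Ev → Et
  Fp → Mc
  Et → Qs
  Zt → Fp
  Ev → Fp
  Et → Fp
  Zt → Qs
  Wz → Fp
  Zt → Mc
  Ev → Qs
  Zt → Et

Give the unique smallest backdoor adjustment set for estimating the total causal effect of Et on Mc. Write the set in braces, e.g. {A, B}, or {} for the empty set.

Variables eligible for adjustment (non-descendants of Et, excluding Et and Mc): {Ev, Wz, Zt}.
Backdoor paths from Et to Mc:
  P1: Et <- Ev -> Fp <- Zt -> Mc
  P2: Et <- Ev -> Fp -> Mc
  P3: Et <- Ev -> Qs <- Zt -> Fp -> Mc
  P4: Et <- Ev -> Qs <- Zt -> Mc
  P5: Et <- Zt -> Fp -> Mc
  P6: Et <- Zt -> Qs <- Ev -> Fp -> Mc
  P7: Et <- Zt -> Mc
The empty set is not sufficient: P2 (Et <- Ev -> Fp -> Mc) has no collider blocking it and no conditioned non-collider, so it is open.
Try {Ev, Zt}:
  P1: blocked at fork node Ev ∈ conditioning set.
  P2: blocked at fork node Ev ∈ conditioning set.
  P3: blocked at fork node Ev ∈ conditioning set.
  P4: blocked at fork node Ev ∈ conditioning set.
  P5: blocked at fork node Zt ∈ conditioning set.
  P6: blocked at fork node Zt ∈ conditioning set.
  P7: blocked at fork node Zt ∈ conditioning set.
{Ev, Zt} contains no descendant of Et and blocks every backdoor path.
Every element of {Ev, Zt} is needed (dropping Ev leaves P2 open; dropping Zt leaves P5 open), so no proper subset is valid.
Among all size-2 subsets of the eligible variables, only {Ev, Zt} blocks every backdoor path, so it is the unique smallest valid adjustment set.

{Ev, Zt}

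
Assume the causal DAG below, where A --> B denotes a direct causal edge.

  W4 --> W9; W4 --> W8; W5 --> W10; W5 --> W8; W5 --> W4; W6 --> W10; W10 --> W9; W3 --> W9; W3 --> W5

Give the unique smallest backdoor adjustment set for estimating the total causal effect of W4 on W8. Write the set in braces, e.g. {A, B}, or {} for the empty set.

Variables eligible for adjustment (non-descendants of W4, excluding W4 and W8): {W10, W3, W5, W6}.
Backdoor paths from W4 to W8:
  P1: W4 <- W5 -> W8
The empty set is not sufficient: P1 (W4 <- W5 -> W8) has no collider blocking it and no conditioned non-collider, so it is open.
Try {W5}:
  P1: blocked at fork node W5 ∈ conditioning set.
{W5} contains no descendant of W4 and blocks every backdoor path.
No other singleton works — e.g. {W3} leaves P1 open — so {W5} is the unique smallest valid adjustment set.

{W5}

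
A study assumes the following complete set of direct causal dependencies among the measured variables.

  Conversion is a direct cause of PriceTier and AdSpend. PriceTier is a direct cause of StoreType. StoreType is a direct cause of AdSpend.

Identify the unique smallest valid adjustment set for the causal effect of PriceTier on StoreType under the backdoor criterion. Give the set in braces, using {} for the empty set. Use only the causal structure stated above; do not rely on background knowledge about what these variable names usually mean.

Variables eligible for adjustment (non-descendants of PriceTier, excluding PriceTier and StoreType): {Conversion}.
Backdoor paths from PriceTier to StoreType:
  P1: PriceTier <- Conversion -> AdSpend <- StoreType
Each backdoor path contains an unconditioned collider, so every path is already blocked with the empty conditioning set:
  P1: blocked at collider AdSpend (neither it nor any descendant is in the conditioning set).
The empty set is therefore the unique smallest valid set.

{}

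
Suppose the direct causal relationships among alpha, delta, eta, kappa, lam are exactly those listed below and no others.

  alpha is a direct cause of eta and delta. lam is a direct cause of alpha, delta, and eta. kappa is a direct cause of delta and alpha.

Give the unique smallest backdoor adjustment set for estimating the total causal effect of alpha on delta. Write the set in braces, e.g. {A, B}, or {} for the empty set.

Variables eligible for adjustment (non-descendants of alpha, excluding alpha and delta): {kappa, lam}.
Backdoor paths from alpha to delta:
  P1: alpha <- lam -> delta
  P2: alpha <- kappa -> delta
The empty set is not sufficient: P1 (alpha <- lam -> delta) has no collider blocking it and no conditioned non-collider, so it is open.
Try {kappa, lam}:
  P1: blocked at fork node lam ∈ conditioning set.
  P2: blocked at fork node kappa ∈ conditioning set.
{kappa, lam} contains no descendant of alpha and blocks every backdoor path.
Every element of {kappa, lam} is needed (dropping kappa leaves P2 open; dropping lam leaves P1 open), so no proper subset is valid.
Among all size-2 subsets of the eligible variables, only {kappa, lam} blocks every backdoor path, so it is the unique smallest valid adjustment set.

{kappa, lam}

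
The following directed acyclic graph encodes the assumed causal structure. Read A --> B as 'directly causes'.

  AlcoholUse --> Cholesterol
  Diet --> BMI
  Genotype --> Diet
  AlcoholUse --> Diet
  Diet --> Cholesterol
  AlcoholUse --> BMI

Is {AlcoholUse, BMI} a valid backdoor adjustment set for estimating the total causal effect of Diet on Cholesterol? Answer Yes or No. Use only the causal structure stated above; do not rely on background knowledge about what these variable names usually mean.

No

Backdoor paths from Diet to Cholesterol (paths whose first edge points into Diet):
  P1: Diet <- AlcoholUse -> Cholesterol
Condition 1 (no descendant of Diet in the set): FAILS — BMI is a descendant of Diet.
Condition 2 (every backdoor path blocked by {AlcoholUse, BMI}):
  P1: blocked at fork node AlcoholUse ∈ conditioning set.
{AlcoholUse, BMI} does not satisfy the backdoor criterion.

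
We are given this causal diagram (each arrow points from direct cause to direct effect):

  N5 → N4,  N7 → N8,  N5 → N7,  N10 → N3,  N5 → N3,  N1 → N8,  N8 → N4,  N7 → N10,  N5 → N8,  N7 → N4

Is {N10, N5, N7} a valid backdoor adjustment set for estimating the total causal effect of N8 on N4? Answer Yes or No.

Backdoor paths from N8 to N4 (paths whose first edge points into N8):
  P1: N8 <- N5 -> N7 -> N4
  P2: N8 <- N5 -> N3 <- N10 <- N7 -> N4
  P3: N8 <- N5 -> N4
  P4: N8 <- N7 <- N5 -> N4
  P5: N8 <- N7 -> N10 -> N3 <- N5 -> N4
  P6: N8 <- N7 -> N4
Condition 1 (no descendant of N8 in the set): holds — descendants of N8 are {N4}; none are in {N10, N5, N7}.
Condition 2 (every backdoor path blocked by {N10, N5, N7}):
  P1: blocked at fork node N5 ∈ conditioning set.
  P2: blocked at fork node N5 ∈ conditioning set.
  P3: blocked at fork node N5 ∈ conditioning set.
  P4: blocked at chain node N7 ∈ conditioning set.
  P5: blocked at fork node N7 ∈ conditioning set.
  P6: blocked at fork node N7 ∈ conditioning set.
{N10, N5, N7} satisfies the backdoor criterion.

Yes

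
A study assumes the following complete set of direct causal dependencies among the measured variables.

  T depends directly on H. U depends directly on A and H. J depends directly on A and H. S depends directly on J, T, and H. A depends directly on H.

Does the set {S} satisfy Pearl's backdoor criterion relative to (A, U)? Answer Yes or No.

No

Backdoor paths from A to U (paths whose first edge points into A):
  P1: A <- H -> U
Condition 1 (no descendant of A in the set): FAILS — S is a descendant of A.
Condition 2 (every backdoor path blocked by {S}):
  P1: open — no interior node is in the conditioning set.
{S} does not satisfy the backdoor criterion.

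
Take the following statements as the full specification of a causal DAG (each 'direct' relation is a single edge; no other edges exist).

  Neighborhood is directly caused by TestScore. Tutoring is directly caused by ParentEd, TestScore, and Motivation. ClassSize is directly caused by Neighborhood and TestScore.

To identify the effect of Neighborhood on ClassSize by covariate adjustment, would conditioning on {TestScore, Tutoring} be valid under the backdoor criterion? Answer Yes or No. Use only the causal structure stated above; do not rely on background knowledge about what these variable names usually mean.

Yes

Backdoor paths from Neighborhood to ClassSize (paths whose first edge points into Neighborhood):
  P1: Neighborhood <- TestScore -> ClassSize
Condition 1 (no descendant of Neighborhood in the set): holds — descendants of Neighborhood are {ClassSize}; none are in {TestScore, Tutoring}.
Condition 2 (every backdoor path blocked by {TestScore, Tutoring}):
  P1: blocked at fork node TestScore ∈ conditioning set.
{TestScore, Tutoring} satisfies the backdoor criterion.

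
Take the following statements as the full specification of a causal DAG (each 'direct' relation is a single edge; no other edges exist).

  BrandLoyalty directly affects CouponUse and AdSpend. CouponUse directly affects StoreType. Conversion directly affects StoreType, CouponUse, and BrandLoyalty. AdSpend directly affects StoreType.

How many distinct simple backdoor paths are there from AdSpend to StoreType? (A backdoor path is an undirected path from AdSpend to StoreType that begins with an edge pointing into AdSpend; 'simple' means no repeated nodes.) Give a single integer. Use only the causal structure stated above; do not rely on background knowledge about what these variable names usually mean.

A backdoor path from AdSpend to StoreType is any simple undirected path whose first edge points into AdSpend (i.e. leaves AdSpend via a parent).
Parents of AdSpend: {BrandLoyalty}.
Enumerating:
  P1: AdSpend <- BrandLoyalty <- Conversion -> CouponUse -> StoreType
  P2: AdSpend <- BrandLoyalty <- Conversion -> StoreType
  P3: AdSpend <- BrandLoyalty -> CouponUse <- Conversion -> StoreType
  P4: AdSpend <- BrandLoyalty -> CouponUse -> StoreType
That exhausts the simple backdoor paths. Count: 4.

4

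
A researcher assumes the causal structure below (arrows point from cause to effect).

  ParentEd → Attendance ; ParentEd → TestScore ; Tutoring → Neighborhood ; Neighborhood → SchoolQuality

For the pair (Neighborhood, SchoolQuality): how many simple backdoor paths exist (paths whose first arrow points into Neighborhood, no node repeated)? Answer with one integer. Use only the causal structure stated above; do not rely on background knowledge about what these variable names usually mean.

A backdoor path from Neighborhood to SchoolQuality is any simple undirected path whose first edge points into Neighborhood (i.e. leaves Neighborhood via a parent).
Parents of Neighborhood: {Tutoring}.
No simple path from any parent of Neighborhood reaches SchoolQuality without revisiting Neighborhood, so there are no backdoor paths.

0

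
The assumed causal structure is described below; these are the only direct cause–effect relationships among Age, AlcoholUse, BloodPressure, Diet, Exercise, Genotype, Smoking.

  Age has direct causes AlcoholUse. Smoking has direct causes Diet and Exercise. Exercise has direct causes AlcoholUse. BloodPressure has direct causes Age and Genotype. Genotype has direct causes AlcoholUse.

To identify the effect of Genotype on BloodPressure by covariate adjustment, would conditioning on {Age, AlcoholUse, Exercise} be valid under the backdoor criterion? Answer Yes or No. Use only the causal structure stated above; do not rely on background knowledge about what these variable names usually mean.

Yes

Backdoor paths from Genotype to BloodPressure (paths whose first edge points into Genotype):
  P1: Genotype <- AlcoholUse -> Age -> BloodPressure
Condition 1 (no descendant of Genotype in the set): holds — descendants of Genotype are {BloodPressure}; none are in {Age, AlcoholUse, Exercise}.
Condition 2 (every backdoor path blocked by {Age, AlcoholUse, Exercise}):
  P1: blocked at fork node AlcoholUse ∈ conditioning set.
{Age, AlcoholUse, Exercise} satisfies the backdoor criterion.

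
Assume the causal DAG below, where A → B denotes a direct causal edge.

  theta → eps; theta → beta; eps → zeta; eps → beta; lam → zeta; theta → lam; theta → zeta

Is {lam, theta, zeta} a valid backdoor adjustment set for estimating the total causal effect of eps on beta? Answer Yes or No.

No

Backdoor paths from eps to beta (paths whose first edge points into eps):
  P1: eps <- theta -> beta
Condition 1 (no descendant of eps in the set): FAILS — zeta is a descendant of eps.
Condition 2 (every backdoor path blocked by {lam, theta, zeta}):
  P1: blocked at fork node theta ∈ conditioning set.
{lam, theta, zeta} does not satisfy the backdoor criterion.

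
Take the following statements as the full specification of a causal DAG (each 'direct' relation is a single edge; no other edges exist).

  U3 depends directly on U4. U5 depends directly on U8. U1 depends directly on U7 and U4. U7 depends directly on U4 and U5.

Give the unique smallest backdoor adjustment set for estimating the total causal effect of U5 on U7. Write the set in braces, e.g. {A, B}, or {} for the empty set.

{}

Variables eligible for adjustment (non-descendants of U5, excluding U5 and U7): {U3, U4, U8}.
Backdoor paths from U5 to U7:
  (none)
With no backdoor paths the empty set already satisfies the criterion, and it is trivially minimal.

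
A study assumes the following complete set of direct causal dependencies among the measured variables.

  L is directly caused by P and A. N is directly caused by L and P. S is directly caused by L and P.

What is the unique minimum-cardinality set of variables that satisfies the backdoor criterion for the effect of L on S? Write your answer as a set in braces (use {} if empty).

{P}

Variables eligible for adjustment (non-descendants of L, excluding L and S): {A, P}.
Backdoor paths from L to S:
  P1: L <- P -> S
The empty set is not sufficient: P1 (L <- P -> S) has no collider blocking it and no conditioned non-collider, so it is open.
Try {P}:
  P1: blocked at fork node P ∈ conditioning set.
{P} contains no descendant of L and blocks every backdoor path.
No other singleton works — e.g. {A} leaves P1 open — so {P} is the unique smallest valid adjustment set.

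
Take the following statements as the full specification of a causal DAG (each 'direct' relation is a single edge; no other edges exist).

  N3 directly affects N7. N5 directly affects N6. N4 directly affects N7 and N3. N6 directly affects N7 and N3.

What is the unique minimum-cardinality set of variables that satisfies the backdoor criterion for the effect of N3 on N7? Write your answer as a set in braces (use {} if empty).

{N4, N6}

Variables eligible for adjustment (non-descendants of N3, excluding N3 and N7): {N4, N5, N6}.
Backdoor paths from N3 to N7:
  P1: N3 <- N6 -> N7
  P2: N3 <- N4 -> N7
The empty set is not sufficient: P1 (N3 <- N6 -> N7) has no collider blocking it and no conditioned non-collider, so it is open.
Try {N4, N6}:
  P1: blocked at fork node N6 ∈ conditioning set.
  P2: blocked at fork node N4 ∈ conditioning set.
{N4, N6} contains no descendant of N3 and blocks every backdoor path.
Every element of {N4, N6} is needed (dropping N4 leaves P2 open; dropping N6 leaves P1 open), so no proper subset is valid.
Among all size-2 subsets of the eligible variables, only {N4, N6} blocks every backdoor path, so it is the unique smallest valid adjustment set.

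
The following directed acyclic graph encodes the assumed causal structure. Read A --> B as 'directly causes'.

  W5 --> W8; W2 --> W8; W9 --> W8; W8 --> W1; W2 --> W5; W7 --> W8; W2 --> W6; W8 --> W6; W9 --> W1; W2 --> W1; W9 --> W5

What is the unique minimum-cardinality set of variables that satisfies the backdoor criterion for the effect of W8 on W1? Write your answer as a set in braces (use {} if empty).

{W2, W9}

Variables eligible for adjustment (non-descendants of W8, excluding W8 and W1): {W2, W5, W7, W9}.
Backdoor paths from W8 to W1:
  P1: W8 <- W2 -> W5 <- W9 -> W1
  P2: W8 <- W2 -> W1
  P3: W8 <- W9 -> W5 <- W2 -> W1
  P4: W8 <- W9 -> W1
  P5: W8 <- W5 <- W2 -> W1
  P6: W8 <- W5 <- W9 -> W1
The empty set is not sufficient: P2 (W8 <- W2 -> W1) has no collider blocking it and no conditioned non-collider, so it is open.
Try {W2, W9}:
  P1: blocked at fork node W2 ∈ conditioning set.
  P2: blocked at fork node W2 ∈ conditioning set.
  P3: blocked at fork node W9 ∈ conditioning set.
  P4: blocked at fork node W9 ∈ conditioning set.
  P5: blocked at fork node W2 ∈ conditioning set.
  P6: blocked at fork node W9 ∈ conditioning set.
{W2, W9} contains no descendant of W8 and blocks every backdoor path.
Every element of {W2, W9} is needed (dropping W2 leaves P2 open; dropping W9 leaves P4 open), so no proper subset is valid.
Among all size-2 subsets of the eligible variables, only {W2, W9} blocks every backdoor path, so it is the unique smallest valid adjustment set.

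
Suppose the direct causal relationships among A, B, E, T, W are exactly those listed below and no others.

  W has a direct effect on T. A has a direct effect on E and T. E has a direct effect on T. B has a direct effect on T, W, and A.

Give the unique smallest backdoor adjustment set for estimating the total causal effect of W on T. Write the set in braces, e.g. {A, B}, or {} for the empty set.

{B}

Variables eligible for adjustment (non-descendants of W, excluding W and T): {A, B, E}.
Backdoor paths from W to T:
  P1: W <- B -> A -> E -> T
  P2: W <- B -> A -> T
  P3: W <- B -> T
The empty set is not sufficient: P1 (W <- B -> A -> E -> T) has no collider blocking it and no conditioned non-collider, so it is open.
Try {B}:
  P1: blocked at fork node B ∈ conditioning set.
  P2: blocked at fork node B ∈ conditioning set.
  P3: blocked at fork node B ∈ conditioning set.
{B} contains no descendant of W and blocks every backdoor path.
No other singleton works — e.g. {A} leaves P3 open — so {B} is the unique smallest valid adjustment set.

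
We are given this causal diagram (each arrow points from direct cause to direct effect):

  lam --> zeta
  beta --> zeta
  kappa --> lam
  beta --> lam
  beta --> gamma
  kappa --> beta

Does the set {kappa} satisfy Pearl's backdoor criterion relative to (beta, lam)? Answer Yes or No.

Yes

Backdoor paths from beta to lam (paths whose first edge points into beta):
  P1: beta <- kappa -> lam
Condition 1 (no descendant of beta in the set): holds — descendants of beta are {gamma, lam, zeta}; none are in {kappa}.
Condition 2 (every backdoor path blocked by {kappa}):
  P1: blocked at fork node kappa ∈ conditioning set.
{kappa} satisfies the backdoor criterion.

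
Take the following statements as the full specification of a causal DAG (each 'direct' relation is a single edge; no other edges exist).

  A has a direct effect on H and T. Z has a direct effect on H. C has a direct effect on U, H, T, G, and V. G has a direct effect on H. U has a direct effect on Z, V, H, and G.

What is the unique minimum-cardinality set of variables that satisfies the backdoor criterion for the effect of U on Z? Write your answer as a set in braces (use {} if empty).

Variables eligible for adjustment (non-descendants of U, excluding U and Z): {A, C, T}.
Backdoor paths from U to Z:
  P1: U <- C -> G -> H <- Z
  P2: U <- C -> T <- A -> H <- Z
  P3: U <- C -> H <- Z
Each backdoor path contains an unconditioned collider, so every path is already blocked with the empty conditioning set:
  P1: blocked at collider H (neither it nor any descendant is in the conditioning set).
  P2: blocked at collider T (neither it nor any descendant is in the conditioning set).
  P3: blocked at collider H (neither it nor any descendant is in the conditioning set).
The empty set is therefore the unique smallest valid set.

{}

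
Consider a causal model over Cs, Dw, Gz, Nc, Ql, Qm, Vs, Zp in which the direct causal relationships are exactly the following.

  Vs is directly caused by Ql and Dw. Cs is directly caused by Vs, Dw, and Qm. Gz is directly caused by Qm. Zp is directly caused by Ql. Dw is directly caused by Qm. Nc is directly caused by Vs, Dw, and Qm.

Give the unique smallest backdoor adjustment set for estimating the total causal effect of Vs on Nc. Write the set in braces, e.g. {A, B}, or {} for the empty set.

Variables eligible for adjustment (non-descendants of Vs, excluding Vs and Nc): {Dw, Gz, Ql, Qm, Zp}.
Backdoor paths from Vs to Nc:
  P1: Vs <- Dw <- Qm -> Nc
  P2: Vs <- Dw -> Nc
  P3: Vs <- Dw -> Cs <- Qm -> Nc
The empty set is not sufficient: P1 (Vs <- Dw <- Qm -> Nc) has no collider blocking it and no conditioned non-collider, so it is open.
Try {Dw}:
  P1: blocked at chain node Dw ∈ conditioning set.
  P2: blocked at fork node Dw ∈ conditioning set.
  P3: blocked at fork node Dw ∈ conditioning set.
{Dw} contains no descendant of Vs and blocks every backdoor path.
No other singleton works — e.g. {Ql} leaves P1 open — so {Dw} is the unique smallest valid adjustment set.

{Dw}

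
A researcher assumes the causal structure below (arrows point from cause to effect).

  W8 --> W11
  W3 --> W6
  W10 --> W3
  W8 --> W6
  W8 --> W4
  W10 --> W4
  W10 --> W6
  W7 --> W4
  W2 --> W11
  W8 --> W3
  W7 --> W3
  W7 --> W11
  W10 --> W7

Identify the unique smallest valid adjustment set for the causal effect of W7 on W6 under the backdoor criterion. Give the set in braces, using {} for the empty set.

Variables eligible for adjustment (non-descendants of W7, excluding W7 and W6): {W10, W2, W8}.
Backdoor paths from W7 to W6:
  P1: W7 <- W10 -> W3 <- W8 -> W6
  P2: W7 <- W10 -> W3 -> W6
  P3: W7 <- W10 -> W4 <- W8 -> W3 -> W6
  P4: W7 <- W10 -> W4 <- W8 -> W6
  P5: W7 <- W10 -> W6
The empty set is not sufficient: P2 (W7 <- W10 -> W3 -> W6) has no collider blocking it and no conditioned non-collider, so it is open.
Try {W10}:
  P1: blocked at fork node W10 ∈ conditioning set.
  P2: blocked at fork node W10 ∈ conditioning set.
  P3: blocked at fork node W10 ∈ conditioning set.
  P4: blocked at fork node W10 ∈ conditioning set.
  P5: blocked at fork node W10 ∈ conditioning set.
{W10} contains no descendant of W7 and blocks every backdoor path.
No other singleton works — e.g. {W8} leaves P2 open — so {W10} is the unique smallest valid adjustment set.

{W10}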